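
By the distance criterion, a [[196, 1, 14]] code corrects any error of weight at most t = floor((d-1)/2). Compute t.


Code parameters: [[196, 1, 14]], distance d = 14.
Number of correctable errors = floor((d-1)/2)
= floor((14 - 1)/2)
= floor(13/2)
= 6

6


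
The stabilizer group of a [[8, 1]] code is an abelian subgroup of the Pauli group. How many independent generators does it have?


For an [[n,k]] stabilizer code:
Number of stabilizer generators = n - k
= 8 - 1
= 7

7


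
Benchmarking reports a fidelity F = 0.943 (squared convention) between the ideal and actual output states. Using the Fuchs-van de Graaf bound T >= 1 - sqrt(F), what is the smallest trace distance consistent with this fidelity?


Fuchs-van de Graaf (squared-fidelity convention): 1 - sqrt(F) <= T <= sqrt(1 - F).
Lower bound: T >= 1 - sqrt(F)
sqrt(F) = sqrt(0.943) = 0.9711
T >= 1 - 0.9711
T >= 0.0289

0.0289


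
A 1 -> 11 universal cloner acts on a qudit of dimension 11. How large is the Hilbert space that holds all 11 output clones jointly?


Output space = H^(tensor 11) where dim(H) = 11
dim = 11^11
= 121 (after 2 factors)
= 1331 (after 3 factors)
= 14641 (after 4 factors)
= 161051 (after 5 factors)
= 1771561 (after 6 factors)
= 19487171 (after 7 factors)
= 214358881 (after 8 factors)
= 2357947691 (after 9 factors)
= 25937424601 (after 10 factors)
= 285311670611 (after 11 factors)
= 285311670611

285311670611


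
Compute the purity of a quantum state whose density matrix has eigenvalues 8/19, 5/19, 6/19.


tr(rho^2) = sum of eigenvalues squared
= (8/19)^2 + (5/19)^2 + (6/19)^2
= (64 + 25 + 36) / 361
= 125/361
= 0.3463

0.3463


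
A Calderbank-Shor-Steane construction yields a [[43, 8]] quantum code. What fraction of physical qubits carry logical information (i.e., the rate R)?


Code rate R = k/n
= 8/43
= 0.1860

0.1860


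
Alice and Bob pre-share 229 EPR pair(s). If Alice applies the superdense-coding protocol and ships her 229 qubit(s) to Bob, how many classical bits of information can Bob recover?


Superdense coding allows 2 classical bits per shared entangled pair.
229 pair(s) -> 2 * 229 = 458 classical bits

458


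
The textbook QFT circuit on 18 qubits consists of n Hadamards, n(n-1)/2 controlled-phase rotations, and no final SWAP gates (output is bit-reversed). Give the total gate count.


Hadamard gates: 18
Controlled rotations: n*(n-1)/2 = 18*17/2 = 153
SWAP gates: 0 (omitted)
Total = 18 + 153
= 171

171


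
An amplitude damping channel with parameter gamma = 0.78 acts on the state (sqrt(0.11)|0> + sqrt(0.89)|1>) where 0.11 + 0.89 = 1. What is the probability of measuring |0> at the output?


For amplitude damping with parameter gamma on state sqrt(a)|0> + sqrt(b)|1>:
alpha^2 = 0.11, beta^2 = 0.89
P(|0>) = alpha^2 + gamma * beta^2
= 0.11 + 0.78 * 0.89
= 0.11 + 0.6942
= 0.8042

0.8042


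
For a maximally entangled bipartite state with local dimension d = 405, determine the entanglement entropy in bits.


For a maximally entangled state in d x d:
S = log2(d) = log2(405)
= 8.6618

8.6618


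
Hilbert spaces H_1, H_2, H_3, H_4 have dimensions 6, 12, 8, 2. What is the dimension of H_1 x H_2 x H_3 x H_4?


dim(H_1 x H_2 x H_3 x H_4) = 6 * 12 * 8 * 2
= 72 * 8 * 2
= 576 * 2
= 1152

1152


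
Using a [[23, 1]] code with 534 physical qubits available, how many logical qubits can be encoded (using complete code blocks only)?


Each code block uses 23 physical qubits for 1 logical qubit(s).
Number of complete blocks = floor(534 / 23) = 23
Logical qubits = 23 * 1
= 23

23


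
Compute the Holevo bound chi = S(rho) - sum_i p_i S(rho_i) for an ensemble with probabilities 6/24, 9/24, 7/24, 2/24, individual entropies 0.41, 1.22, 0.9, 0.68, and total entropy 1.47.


chi = S(rho) - sum_i p_i * S(rho_i)
Weighted entropy = 6/24 * 0.41 + 9/24 * 1.22 + 7/24 * 0.9 + 2/24 * 0.68
= 0.8792
chi = 1.47 - 0.8792
= 0.5908

0.5908


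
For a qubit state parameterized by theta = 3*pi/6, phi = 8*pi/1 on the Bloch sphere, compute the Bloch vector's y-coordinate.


theta = 1.5708, phi = 25.1327
r_y = sin(theta)*sin(phi) = 1.0000 * 0.0000
r_y = 0.0000

0.0000


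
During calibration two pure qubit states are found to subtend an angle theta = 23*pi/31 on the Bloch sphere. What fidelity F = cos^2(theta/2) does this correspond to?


For states separated by angle theta on Bloch sphere:
F = cos^2(theta/2)
theta = 23*pi/31 = 2.3309
theta/2 = 1.1654
cos(theta/2) = 0.3944
F = 0.1555

0.1555


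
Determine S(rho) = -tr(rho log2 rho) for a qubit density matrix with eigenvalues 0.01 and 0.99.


S = -p*log2(p) - (1-p)*log2(1-p)
p = 0.0100, 1-p = 0.9900
= -0.0100 * log2(0.0100) - 0.9900 * log2(0.9900)
= -(-0.0664) - (-0.0144)
= 0.0808

0.0808


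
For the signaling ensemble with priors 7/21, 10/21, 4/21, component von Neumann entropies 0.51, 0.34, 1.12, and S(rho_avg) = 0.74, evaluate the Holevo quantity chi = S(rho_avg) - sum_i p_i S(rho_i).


chi = S(rho) - sum_i p_i * S(rho_i)
Weighted entropy = 7/21 * 0.51 + 10/21 * 0.34 + 4/21 * 1.12
= 0.5452
chi = 0.74 - 0.5452
= 0.1948

0.1948


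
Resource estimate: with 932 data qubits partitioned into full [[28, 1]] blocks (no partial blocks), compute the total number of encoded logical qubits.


Each code block uses 28 physical qubits for 1 logical qubit(s).
Number of complete blocks = floor(932 / 28) = 33
Logical qubits = 33 * 1
= 33

33


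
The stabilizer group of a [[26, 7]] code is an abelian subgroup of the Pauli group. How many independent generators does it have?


For an [[n,k]] stabilizer code:
Number of stabilizer generators = n - k
= 26 - 7
= 19

19


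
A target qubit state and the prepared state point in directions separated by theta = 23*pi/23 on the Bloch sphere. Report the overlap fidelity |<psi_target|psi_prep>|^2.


For states separated by angle theta on Bloch sphere:
F = cos^2(theta/2)
theta = 23*pi/23 = 3.1416
theta/2 = 1.5708
cos(theta/2) = 0.0000
F = 0.0000

0.0000


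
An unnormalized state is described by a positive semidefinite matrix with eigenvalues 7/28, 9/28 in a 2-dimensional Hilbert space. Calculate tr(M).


tr(M) = sum of eigenvalues
= 7/28 + 9/28
= 16/28
= 0.5714

0.5714


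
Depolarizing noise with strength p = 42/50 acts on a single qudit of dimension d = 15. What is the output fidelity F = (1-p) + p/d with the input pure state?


F = (1-p) + p/d
= (1 - 0.8400) + 0.8400/15
= 0.1600 + 0.0560
= 0.2160

0.2160


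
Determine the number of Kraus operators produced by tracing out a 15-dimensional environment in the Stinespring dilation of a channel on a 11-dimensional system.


Tracing out the environment in an orthonormal basis {|i>_E} gives Kraus operators K_i = <i|_E U |0>_E.
Number of Kraus operators = dim(H_env) = d_env
= 15

15


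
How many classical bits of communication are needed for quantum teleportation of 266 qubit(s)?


Quantum teleportation requires 2 classical bits per qubit teleported.
266 qubit(s) -> 2 * 266 = 532 classical bits

532


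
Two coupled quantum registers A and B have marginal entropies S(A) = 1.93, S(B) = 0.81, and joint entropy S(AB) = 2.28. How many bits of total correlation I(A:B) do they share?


I(A:B) = S(A) + S(B) - S(AB)
= 1.93 + 0.81 - 2.28
= 0.4600

0.4600


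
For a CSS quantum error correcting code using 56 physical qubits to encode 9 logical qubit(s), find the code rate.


Code rate R = k/n
= 9/56
= 0.1607

0.1607


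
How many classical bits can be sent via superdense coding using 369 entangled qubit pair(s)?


Superdense coding allows 2 classical bits per shared entangled pair.
369 pair(s) -> 2 * 369 = 738 classical bits

738


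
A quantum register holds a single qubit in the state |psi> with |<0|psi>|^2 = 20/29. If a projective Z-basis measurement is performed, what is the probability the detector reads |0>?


|alpha|^2 = 20/29 = 0.6897
|beta|^2 = 1 - 20/29 = 9/29 = 0.3103
P(|0>) = |alpha|^2 = 0.6897

0.6897


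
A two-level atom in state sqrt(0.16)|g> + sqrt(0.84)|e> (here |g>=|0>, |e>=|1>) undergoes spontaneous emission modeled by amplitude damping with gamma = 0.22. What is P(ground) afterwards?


For amplitude damping with parameter gamma on state sqrt(a)|0> + sqrt(b)|1>:
alpha^2 = 0.16, beta^2 = 0.84
P(|0>) = alpha^2 + gamma * beta^2
= 0.16 + 0.22 * 0.84
= 0.16 + 0.1848
= 0.3448

0.3448


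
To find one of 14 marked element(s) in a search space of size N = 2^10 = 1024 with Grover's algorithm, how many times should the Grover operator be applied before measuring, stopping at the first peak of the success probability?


After j Grover iterations the success probability is P(j) = sin^2((2j+1)*theta), where sin(theta) = sqrt(k/N).
N = 2^10 = 1024, k = 14
sin(theta) = sqrt(k/N) = 0.1169267933
theta = arcsin(sqrt(k/N)) = 0.1171948808 rad
P(j) reaches its first maximum when (2j+1)*theta is as close as possible to pi/2, i.e. j = round(pi/(4*theta) - 1/2).
pi/(4*theta) - 1/2 = 6.2016
(For comparison, the common estimate pi/4 * sqrt(N/k) = 6.7170; the exact maximiser is used here.)
Optimal iterations = 6

6


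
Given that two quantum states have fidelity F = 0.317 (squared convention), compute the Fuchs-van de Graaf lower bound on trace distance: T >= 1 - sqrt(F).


Fuchs-van de Graaf (squared-fidelity convention): 1 - sqrt(F) <= T <= sqrt(1 - F).
Lower bound: T >= 1 - sqrt(F)
sqrt(F) = sqrt(0.317) = 0.5630
T >= 1 - 0.5630
T >= 0.4370

0.4370


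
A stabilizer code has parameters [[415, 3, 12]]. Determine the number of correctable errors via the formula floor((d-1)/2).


Code parameters: [[415, 3, 12]], distance d = 12.
Number of correctable errors = floor((d-1)/2)
= floor((12 - 1)/2)
= floor(11/2)
= 5

5


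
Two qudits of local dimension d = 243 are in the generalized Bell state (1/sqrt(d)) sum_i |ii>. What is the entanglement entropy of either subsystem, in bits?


For a maximally entangled state in d x d:
S = log2(d) = log2(243)
= 7.9248

7.9248


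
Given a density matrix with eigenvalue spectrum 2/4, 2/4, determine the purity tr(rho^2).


tr(rho^2) = sum of eigenvalues squared
= (2/4)^2 + (2/4)^2
= (4 + 4) / 16
= 8/16
= 0.5000

0.5000


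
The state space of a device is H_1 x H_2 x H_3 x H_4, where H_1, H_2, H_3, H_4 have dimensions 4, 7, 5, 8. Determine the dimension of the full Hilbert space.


dim(H_1 x H_2 x H_3 x H_4) = 4 * 7 * 5 * 8
= 28 * 5 * 8
= 140 * 8
= 1120

1120


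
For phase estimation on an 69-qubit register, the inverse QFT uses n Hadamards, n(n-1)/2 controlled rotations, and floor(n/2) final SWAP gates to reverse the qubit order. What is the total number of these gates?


Hadamard gates: 69
Controlled rotations: n*(n-1)/2 = 69*68/2 = 2346
SWAP gates: floor(n/2) = floor(69/2) = 34
Total = 69 + 2346 + 34
= 2449

2449


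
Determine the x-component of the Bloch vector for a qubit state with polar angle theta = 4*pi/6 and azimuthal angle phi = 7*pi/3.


theta = 2.0944, phi = 7.3304
r_x = sin(theta)*cos(phi) = 0.8660 * 0.5000
r_x = 0.4330

0.4330


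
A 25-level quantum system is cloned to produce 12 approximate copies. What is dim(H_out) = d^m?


Output space = H^(tensor 12) where dim(H) = 25
dim = 25^12
= 625 (after 2 factors)
= 15625 (after 3 factors)
= 390625 (after 4 factors)
= 9765625 (after 5 factors)
= 244140625 (after 6 factors)
= 6103515625 (after 7 factors)
= 152587890625 (after 8 factors)
= 3814697265625 (after 9 factors)
= 95367431640625 (after 10 factors)
= 2384185791015625 (after 11 factors)
= 59604644775390625 (after 12 factors)
= 59604644775390625

59604644775390625


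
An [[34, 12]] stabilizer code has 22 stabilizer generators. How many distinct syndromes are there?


Each stabilizer generator gives a binary (+1 or -1) measurement outcome.
With 22 independent generators:
Total syndromes = 2^22
= 4194304

4194304


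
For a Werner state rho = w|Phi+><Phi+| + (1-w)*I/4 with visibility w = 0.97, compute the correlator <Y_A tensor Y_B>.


|Phi+> = (|00> + |11>)/sqrt(2)
For the pure Bell state, <Y_A Y_B> = -1 (Bell-state Pauli correlator).
The maximally-mixed part I/4 has tr(I/4 * P tensor P) = 0 for any traceless Pauli P.
So <Y_A Y_B>_rho = w * (-1) + (1 - w) * 0
= 0.97 * (-1)
= -0.9700

-0.9700


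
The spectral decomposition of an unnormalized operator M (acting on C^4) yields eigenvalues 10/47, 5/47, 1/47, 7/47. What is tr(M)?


tr(M) = sum of eigenvalues
= 10/47 + 5/47 + 1/47 + 7/47
= 23/47
= 0.4894

0.4894


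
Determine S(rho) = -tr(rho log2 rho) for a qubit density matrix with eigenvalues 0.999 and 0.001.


S = -p*log2(p) - (1-p)*log2(1-p)
p = 0.9990, 1-p = 0.0010
= -0.9990 * log2(0.9990) - 0.0010 * log2(0.0010)
= -(-0.0014) - (-0.0100)
= 0.0114

0.0114


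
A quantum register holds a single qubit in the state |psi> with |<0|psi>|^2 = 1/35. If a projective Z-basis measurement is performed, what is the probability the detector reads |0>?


|alpha|^2 = 1/35 = 0.0286
|beta|^2 = 1 - 1/35 = 34/35 = 0.9714
P(|0>) = |alpha|^2 = 0.0286

0.0286


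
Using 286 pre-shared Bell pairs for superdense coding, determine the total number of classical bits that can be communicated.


Superdense coding allows 2 classical bits per shared entangled pair.
286 pair(s) -> 2 * 286 = 572 classical bits

572


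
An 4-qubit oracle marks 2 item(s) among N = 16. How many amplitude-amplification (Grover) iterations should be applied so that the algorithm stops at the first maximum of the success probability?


After j Grover iterations the success probability is P(j) = sin^2((2j+1)*theta), where sin(theta) = sqrt(k/N).
N = 2^4 = 16, k = 2
sin(theta) = sqrt(k/N) = 0.3535533906
theta = arcsin(sqrt(k/N)) = 0.3613671239 rad
P(j) reaches its first maximum when (2j+1)*theta is as close as possible to pi/2, i.e. j = round(pi/(4*theta) - 1/2).
pi/(4*theta) - 1/2 = 1.6734
(For comparison, the common estimate pi/4 * sqrt(N/k) = 2.2214; the exact maximiser is used here.)
Optimal iterations = 2

2


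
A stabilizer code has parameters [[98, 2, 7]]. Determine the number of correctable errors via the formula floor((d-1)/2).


Code parameters: [[98, 2, 7]], distance d = 7.
Number of correctable errors = floor((d-1)/2)
= floor((7 - 1)/2)
= floor(6/2)
= 3

3


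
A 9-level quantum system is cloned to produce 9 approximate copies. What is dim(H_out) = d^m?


Output space = H^(tensor 9) where dim(H) = 9
dim = 9^9
= 81 (after 2 factors)
= 729 (after 3 factors)
= 6561 (after 4 factors)
= 59049 (after 5 factors)
= 531441 (after 6 factors)
= 4782969 (after 7 factors)
= 43046721 (after 8 factors)
= 387420489 (after 9 factors)
= 387420489

387420489


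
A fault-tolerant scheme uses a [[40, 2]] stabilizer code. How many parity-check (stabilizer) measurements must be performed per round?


For an [[n,k]] stabilizer code:
Number of stabilizer generators = n - k
= 40 - 2
= 38

38


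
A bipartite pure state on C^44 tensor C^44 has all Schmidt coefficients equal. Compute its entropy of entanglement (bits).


For a maximally entangled state in d x d:
S = log2(d) = log2(44)
= 5.4594

5.4594


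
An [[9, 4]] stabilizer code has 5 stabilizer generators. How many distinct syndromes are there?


Each stabilizer generator gives a binary (+1 or -1) measurement outcome.
With 5 independent generators:
Total syndromes = 2^5
= 32

32


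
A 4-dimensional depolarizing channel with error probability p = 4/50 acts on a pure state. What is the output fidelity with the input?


F = (1-p) + p/d
= (1 - 0.0800) + 0.0800/4
= 0.9200 + 0.0200
= 0.9400

0.9400


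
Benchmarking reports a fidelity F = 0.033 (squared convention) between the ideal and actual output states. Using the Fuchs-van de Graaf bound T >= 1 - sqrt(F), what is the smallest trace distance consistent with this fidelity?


Fuchs-van de Graaf (squared-fidelity convention): 1 - sqrt(F) <= T <= sqrt(1 - F).
Lower bound: T >= 1 - sqrt(F)
sqrt(F) = sqrt(0.033) = 0.1817
T >= 1 - 0.1817
T >= 0.8183

0.8183


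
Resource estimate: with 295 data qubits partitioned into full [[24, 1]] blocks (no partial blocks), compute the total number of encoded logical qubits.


Each code block uses 24 physical qubits for 1 logical qubit(s).
Number of complete blocks = floor(295 / 24) = 12
Logical qubits = 12 * 1
= 12

12


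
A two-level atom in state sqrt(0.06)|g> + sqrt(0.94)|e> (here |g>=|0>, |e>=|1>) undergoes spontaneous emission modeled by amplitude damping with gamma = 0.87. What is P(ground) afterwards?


For amplitude damping with parameter gamma on state sqrt(a)|0> + sqrt(b)|1>:
alpha^2 = 0.06, beta^2 = 0.94
P(|0>) = alpha^2 + gamma * beta^2
= 0.06 + 0.87 * 0.94
= 0.06 + 0.8178
= 0.8778

0.8778


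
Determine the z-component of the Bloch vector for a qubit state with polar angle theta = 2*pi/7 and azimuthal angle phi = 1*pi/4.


theta = 0.8976, phi = 0.7854
r_z = cos(theta) = 0.6235

0.6235


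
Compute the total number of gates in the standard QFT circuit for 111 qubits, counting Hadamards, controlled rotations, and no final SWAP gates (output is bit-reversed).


Hadamard gates: 111
Controlled rotations: n*(n-1)/2 = 111*110/2 = 6105
SWAP gates: 0 (omitted)
Total = 111 + 6105
= 6216

6216


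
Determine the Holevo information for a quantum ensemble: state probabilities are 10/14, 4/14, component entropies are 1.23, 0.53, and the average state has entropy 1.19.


chi = S(rho) - sum_i p_i * S(rho_i)
Weighted entropy = 10/14 * 1.23 + 4/14 * 0.53
= 1.0300
chi = 1.19 - 1.0300
= 0.1600

0.1600


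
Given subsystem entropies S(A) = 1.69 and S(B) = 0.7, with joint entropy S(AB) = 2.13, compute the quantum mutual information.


I(A:B) = S(A) + S(B) - S(AB)
= 1.69 + 0.7 - 2.13
= 0.2600

0.2600


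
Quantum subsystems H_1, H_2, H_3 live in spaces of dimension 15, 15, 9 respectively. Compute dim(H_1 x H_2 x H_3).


dim(H_1 x H_2 x H_3) = 15 * 15 * 9
= 225 * 9
= 2025

2025


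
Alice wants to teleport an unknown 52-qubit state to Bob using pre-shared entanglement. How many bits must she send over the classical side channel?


Quantum teleportation requires 2 classical bits per qubit teleported.
52 qubit(s) -> 2 * 52 = 104 classical bits

104


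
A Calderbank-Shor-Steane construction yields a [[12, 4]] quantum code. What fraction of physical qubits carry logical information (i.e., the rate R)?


Code rate R = k/n
= 4/12
= 0.3333

0.3333


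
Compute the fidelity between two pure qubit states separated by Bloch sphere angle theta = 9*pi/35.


For states separated by angle theta on Bloch sphere:
F = cos^2(theta/2)
theta = 9*pi/35 = 0.8078
theta/2 = 0.4039
cos(theta/2) = 0.9195
F = 0.8455

0.8455


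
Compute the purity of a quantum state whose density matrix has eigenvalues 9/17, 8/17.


tr(rho^2) = sum of eigenvalues squared
= (9/17)^2 + (8/17)^2
= (81 + 64) / 289
= 145/289
= 0.5017

0.5017


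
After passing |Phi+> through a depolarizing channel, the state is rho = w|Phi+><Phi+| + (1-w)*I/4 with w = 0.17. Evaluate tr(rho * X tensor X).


|Phi+> = (|00> + |11>)/sqrt(2)
For the pure Bell state, <X_A X_B> = +1 (Bell-state Pauli correlator).
The maximally-mixed part I/4 has tr(I/4 * P tensor P) = 0 for any traceless Pauli P.
So <X_A X_B>_rho = w * (+1) + (1 - w) * 0
= 0.17 * (+1)
= 0.1700

0.1700


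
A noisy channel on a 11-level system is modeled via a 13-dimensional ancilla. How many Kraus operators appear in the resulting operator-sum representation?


Tracing out the environment in an orthonormal basis {|i>_E} gives Kraus operators K_i = <i|_E U |0>_E.
Number of Kraus operators = dim(H_env) = d_env
= 13

13


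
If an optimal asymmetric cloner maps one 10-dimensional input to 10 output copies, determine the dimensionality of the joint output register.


Output space = H^(tensor 10) where dim(H) = 10
dim = 10^10
= 100 (after 2 factors)
= 1000 (after 3 factors)
= 10000 (after 4 factors)
= 100000 (after 5 factors)
= 1000000 (after 6 factors)
= 10000000 (after 7 factors)
= 100000000 (after 8 factors)
= 1000000000 (after 9 factors)
= 10000000000 (after 10 factors)
= 10000000000

10000000000


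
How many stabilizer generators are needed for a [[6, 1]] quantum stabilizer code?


For an [[n,k]] stabilizer code:
Number of stabilizer generators = n - k
= 6 - 1
= 5

5


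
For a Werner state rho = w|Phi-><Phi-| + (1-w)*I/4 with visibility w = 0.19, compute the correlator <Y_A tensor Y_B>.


|Phi-> = (|00> - |11>)/sqrt(2)
For the pure Bell state, <Y_A Y_B> = +1 (Bell-state Pauli correlator).
The maximally-mixed part I/4 has tr(I/4 * P tensor P) = 0 for any traceless Pauli P.
So <Y_A Y_B>_rho = w * (+1) + (1 - w) * 0
= 0.19 * (+1)
= 0.1900

0.1900


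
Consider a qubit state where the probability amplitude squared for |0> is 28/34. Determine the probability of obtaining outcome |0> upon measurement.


|alpha|^2 = 28/34 = 0.8235
|beta|^2 = 1 - 28/34 = 6/34 = 0.1765
P(|0>) = |alpha|^2 = 0.8235

0.8235


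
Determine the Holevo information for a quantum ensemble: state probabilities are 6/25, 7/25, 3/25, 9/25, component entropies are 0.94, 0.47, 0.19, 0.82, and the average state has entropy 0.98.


chi = S(rho) - sum_i p_i * S(rho_i)
Weighted entropy = 6/25 * 0.94 + 7/25 * 0.47 + 3/25 * 0.19 + 9/25 * 0.82
= 0.6752
chi = 0.98 - 0.6752
= 0.3048

0.3048


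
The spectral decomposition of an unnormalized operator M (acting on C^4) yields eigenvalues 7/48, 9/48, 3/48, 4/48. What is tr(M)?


tr(M) = sum of eigenvalues
= 7/48 + 9/48 + 3/48 + 4/48
= 23/48
= 0.4792

0.4792


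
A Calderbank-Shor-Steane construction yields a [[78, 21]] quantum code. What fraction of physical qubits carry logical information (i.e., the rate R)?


Code rate R = k/n
= 21/78
= 0.2692

0.2692


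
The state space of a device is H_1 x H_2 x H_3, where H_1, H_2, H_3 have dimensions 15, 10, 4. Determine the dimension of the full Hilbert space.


dim(H_1 x H_2 x H_3) = 15 * 10 * 4
= 150 * 4
= 600

600


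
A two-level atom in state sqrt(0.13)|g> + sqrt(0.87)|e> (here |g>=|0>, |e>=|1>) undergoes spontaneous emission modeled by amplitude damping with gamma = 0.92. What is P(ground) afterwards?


For amplitude damping with parameter gamma on state sqrt(a)|0> + sqrt(b)|1>:
alpha^2 = 0.13, beta^2 = 0.87
P(|0>) = alpha^2 + gamma * beta^2
= 0.13 + 0.92 * 0.87
= 0.13 + 0.8004
= 0.9304

0.9304


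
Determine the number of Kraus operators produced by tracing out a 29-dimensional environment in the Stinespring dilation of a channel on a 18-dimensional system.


Tracing out the environment in an orthonormal basis {|i>_E} gives Kraus operators K_i = <i|_E U |0>_E.
Number of Kraus operators = dim(H_env) = d_env
= 29

29


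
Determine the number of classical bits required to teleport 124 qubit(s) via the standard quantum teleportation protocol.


Quantum teleportation requires 2 classical bits per qubit teleported.
124 qubit(s) -> 2 * 124 = 248 classical bits

248


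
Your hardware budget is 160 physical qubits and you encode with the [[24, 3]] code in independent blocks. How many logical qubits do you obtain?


Each code block uses 24 physical qubits for 3 logical qubit(s).
Number of complete blocks = floor(160 / 24) = 6
Logical qubits = 6 * 3
= 18

18


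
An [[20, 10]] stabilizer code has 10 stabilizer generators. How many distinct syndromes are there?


Each stabilizer generator gives a binary (+1 or -1) measurement outcome.
With 10 independent generators:
Total syndromes = 2^10
= 1024

1024


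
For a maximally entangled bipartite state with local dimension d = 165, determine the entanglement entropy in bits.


For a maximally entangled state in d x d:
S = log2(d) = log2(165)
= 7.3663

7.3663


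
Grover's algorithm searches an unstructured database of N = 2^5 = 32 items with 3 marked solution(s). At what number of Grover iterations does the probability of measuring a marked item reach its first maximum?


After j Grover iterations the success probability is P(j) = sin^2((2j+1)*theta), where sin(theta) = sqrt(k/N).
N = 2^5 = 32, k = 3
sin(theta) = sqrt(k/N) = 0.3061862178
theta = arcsin(sqrt(k/N)) = 0.3111842443 rad
P(j) reaches its first maximum when (2j+1)*theta is as close as possible to pi/2, i.e. j = round(pi/(4*theta) - 1/2).
pi/(4*theta) - 1/2 = 2.0239
(For comparison, the common estimate pi/4 * sqrt(N/k) = 2.5651; the exact maximiser is used here.)
Optimal iterations = 2

2


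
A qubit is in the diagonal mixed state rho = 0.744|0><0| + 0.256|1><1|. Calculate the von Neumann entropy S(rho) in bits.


S = -p*log2(p) - (1-p)*log2(1-p)
p = 0.7440, 1-p = 0.2560
= -0.7440 * log2(0.7440) - 0.2560 * log2(0.2560)
= -(-0.3174) - (-0.5032)
= 0.8207

0.8207


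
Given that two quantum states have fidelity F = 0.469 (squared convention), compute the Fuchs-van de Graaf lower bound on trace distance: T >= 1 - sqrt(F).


Fuchs-van de Graaf (squared-fidelity convention): 1 - sqrt(F) <= T <= sqrt(1 - F).
Lower bound: T >= 1 - sqrt(F)
sqrt(F) = sqrt(0.469) = 0.6848
T >= 1 - 0.6848
T >= 0.3152

0.3152


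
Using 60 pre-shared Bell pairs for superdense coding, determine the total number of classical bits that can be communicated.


Superdense coding allows 2 classical bits per shared entangled pair.
60 pair(s) -> 2 * 60 = 120 classical bits

120


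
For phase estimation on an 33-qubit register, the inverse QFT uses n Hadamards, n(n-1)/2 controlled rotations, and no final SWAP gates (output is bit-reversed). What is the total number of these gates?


Hadamard gates: 33
Controlled rotations: n*(n-1)/2 = 33*32/2 = 528
SWAP gates: 0 (omitted)
Total = 33 + 528
= 561

561


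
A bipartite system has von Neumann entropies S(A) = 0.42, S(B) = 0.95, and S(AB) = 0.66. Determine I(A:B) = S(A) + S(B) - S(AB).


I(A:B) = S(A) + S(B) - S(AB)
= 0.42 + 0.95 - 0.66
= 0.7100

0.7100


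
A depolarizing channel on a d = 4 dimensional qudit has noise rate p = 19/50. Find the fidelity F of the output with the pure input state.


F = (1-p) + p/d
= (1 - 0.3800) + 0.3800/4
= 0.6200 + 0.0950
= 0.7150

0.7150


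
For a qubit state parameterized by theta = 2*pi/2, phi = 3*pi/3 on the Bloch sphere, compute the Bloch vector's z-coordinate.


theta = 3.1416, phi = 3.1416
r_z = cos(theta) = -1.0000

-1.0000


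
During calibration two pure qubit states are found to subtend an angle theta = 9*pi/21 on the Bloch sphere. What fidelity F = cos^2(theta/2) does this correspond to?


For states separated by angle theta on Bloch sphere:
F = cos^2(theta/2)
theta = 9*pi/21 = 1.3464
theta/2 = 0.6732
cos(theta/2) = 0.7818
F = 0.6113

0.6113


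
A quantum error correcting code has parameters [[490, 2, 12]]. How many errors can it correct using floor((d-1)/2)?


Code parameters: [[490, 2, 12]], distance d = 12.
Number of correctable errors = floor((d-1)/2)
= floor((12 - 1)/2)
= floor(11/2)
= 5

5


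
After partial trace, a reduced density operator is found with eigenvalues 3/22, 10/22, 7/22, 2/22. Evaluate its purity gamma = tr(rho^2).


tr(rho^2) = sum of eigenvalues squared
= (3/22)^2 + (10/22)^2 + (7/22)^2 + (2/22)^2
= (9 + 100 + 49 + 4) / 484
= 162/484
= 0.3347

0.3347


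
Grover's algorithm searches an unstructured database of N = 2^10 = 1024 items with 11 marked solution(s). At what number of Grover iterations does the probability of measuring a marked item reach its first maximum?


After j Grover iterations the success probability is P(j) = sin^2((2j+1)*theta), where sin(theta) = sqrt(k/N).
N = 2^10 = 1024, k = 11
sin(theta) = sqrt(k/N) = 0.1036445247
theta = arcsin(sqrt(k/N)) = 0.103830989 rad
P(j) reaches its first maximum when (2j+1)*theta is as close as possible to pi/2, i.e. j = round(pi/(4*theta) - 1/2).
pi/(4*theta) - 1/2 = 7.0642
(For comparison, the common estimate pi/4 * sqrt(N/k) = 7.5778; the exact maximiser is used here.)
Optimal iterations = 7

7


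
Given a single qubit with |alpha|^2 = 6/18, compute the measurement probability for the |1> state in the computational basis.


|alpha|^2 = 6/18 = 0.3333
|beta|^2 = 1 - 6/18 = 12/18 = 0.6667
P(|1>) = |beta|^2 = 0.6667

0.6667


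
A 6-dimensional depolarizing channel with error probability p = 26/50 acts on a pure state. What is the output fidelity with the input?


F = (1-p) + p/d
= (1 - 0.5200) + 0.5200/6
= 0.4800 + 0.0867
= 0.5667

0.5667


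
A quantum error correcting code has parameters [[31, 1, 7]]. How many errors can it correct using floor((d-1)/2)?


Code parameters: [[31, 1, 7]], distance d = 7.
Number of correctable errors = floor((d-1)/2)
= floor((7 - 1)/2)
= floor(6/2)
= 3

3


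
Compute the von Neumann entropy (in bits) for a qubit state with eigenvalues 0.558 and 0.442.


S = -p*log2(p) - (1-p)*log2(1-p)
p = 0.5580, 1-p = 0.4420
= -0.5580 * log2(0.5580) - 0.4420 * log2(0.4420)
= -(-0.4696) - (-0.5206)
= 0.9903

0.9903


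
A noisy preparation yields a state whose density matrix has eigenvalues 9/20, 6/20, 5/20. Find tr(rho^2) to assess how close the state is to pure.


tr(rho^2) = sum of eigenvalues squared
= (9/20)^2 + (6/20)^2 + (5/20)^2
= (81 + 36 + 25) / 400
= 142/400
= 0.3550

0.3550


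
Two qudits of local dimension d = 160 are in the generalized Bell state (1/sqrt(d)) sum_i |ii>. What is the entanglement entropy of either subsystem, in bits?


For a maximally entangled state in d x d:
S = log2(d) = log2(160)
= 7.3219

7.3219


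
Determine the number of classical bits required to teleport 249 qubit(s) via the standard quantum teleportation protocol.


Quantum teleportation requires 2 classical bits per qubit teleported.
249 qubit(s) -> 2 * 249 = 498 classical bits

498


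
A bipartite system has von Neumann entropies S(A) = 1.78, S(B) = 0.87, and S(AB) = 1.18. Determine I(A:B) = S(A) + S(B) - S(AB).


I(A:B) = S(A) + S(B) - S(AB)
= 1.78 + 0.87 - 1.18
= 1.4700

1.4700


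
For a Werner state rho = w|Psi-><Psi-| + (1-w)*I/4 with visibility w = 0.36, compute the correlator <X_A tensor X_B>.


|Psi-> = (|01> - |10>)/sqrt(2)
For the pure Bell state, <X_A X_B> = -1 (Bell-state Pauli correlator).
The maximally-mixed part I/4 has tr(I/4 * P tensor P) = 0 for any traceless Pauli P.
So <X_A X_B>_rho = w * (-1) + (1 - w) * 0
= 0.36 * (-1)
= -0.3600

-0.3600


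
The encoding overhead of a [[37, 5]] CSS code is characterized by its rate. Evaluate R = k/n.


Code rate R = k/n
= 5/37
= 0.1351

0.1351


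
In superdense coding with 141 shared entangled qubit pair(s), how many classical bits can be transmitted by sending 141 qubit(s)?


Superdense coding allows 2 classical bits per shared entangled pair.
141 pair(s) -> 2 * 141 = 282 classical bits

282


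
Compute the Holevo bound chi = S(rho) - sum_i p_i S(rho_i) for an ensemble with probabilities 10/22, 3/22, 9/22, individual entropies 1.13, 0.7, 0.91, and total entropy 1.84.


chi = S(rho) - sum_i p_i * S(rho_i)
Weighted entropy = 10/22 * 1.13 + 3/22 * 0.7 + 9/22 * 0.91
= 0.9814
chi = 1.84 - 0.9814
= 0.8586

0.8586


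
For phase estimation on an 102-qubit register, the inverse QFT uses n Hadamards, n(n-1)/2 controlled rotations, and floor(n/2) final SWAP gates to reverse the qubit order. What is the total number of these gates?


Hadamard gates: 102
Controlled rotations: n*(n-1)/2 = 102*101/2 = 5151
SWAP gates: floor(n/2) = floor(102/2) = 51
Total = 102 + 5151 + 51
= 5304

5304


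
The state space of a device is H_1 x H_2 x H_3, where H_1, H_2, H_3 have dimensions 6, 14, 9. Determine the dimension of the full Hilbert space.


dim(H_1 x H_2 x H_3) = 6 * 14 * 9
= 84 * 9
= 756

756


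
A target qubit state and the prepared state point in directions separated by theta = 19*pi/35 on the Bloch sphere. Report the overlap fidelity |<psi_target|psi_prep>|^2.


For states separated by angle theta on Bloch sphere:
F = cos^2(theta/2)
theta = 19*pi/35 = 1.7054
theta/2 = 0.8527
cos(theta/2) = 0.6579
F = 0.4329

0.4329


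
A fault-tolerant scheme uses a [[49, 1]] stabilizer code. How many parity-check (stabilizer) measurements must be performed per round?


For an [[n,k]] stabilizer code:
Number of stabilizer generators = n - k
= 49 - 1
= 48

48


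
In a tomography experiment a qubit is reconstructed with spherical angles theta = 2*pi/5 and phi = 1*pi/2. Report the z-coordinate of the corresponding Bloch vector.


theta = 1.2566, phi = 1.5708
r_z = cos(theta) = 0.3090

0.3090


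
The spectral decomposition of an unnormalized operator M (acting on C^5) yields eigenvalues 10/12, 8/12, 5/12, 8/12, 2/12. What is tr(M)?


tr(M) = sum of eigenvalues
= 10/12 + 8/12 + 5/12 + 8/12 + 2/12
= 33/12
= 2.7500

2.7500


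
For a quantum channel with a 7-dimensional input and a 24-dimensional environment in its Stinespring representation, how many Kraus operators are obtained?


Tracing out the environment in an orthonormal basis {|i>_E} gives Kraus operators K_i = <i|_E U |0>_E.
Number of Kraus operators = dim(H_env) = d_env
= 24

24


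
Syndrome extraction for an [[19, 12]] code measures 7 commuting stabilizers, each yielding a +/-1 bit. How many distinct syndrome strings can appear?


Each stabilizer generator gives a binary (+1 or -1) measurement outcome.
With 7 independent generators:
Total syndromes = 2^7
= 128

128


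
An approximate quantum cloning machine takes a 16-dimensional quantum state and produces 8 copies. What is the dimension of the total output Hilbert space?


Output space = H^(tensor 8) where dim(H) = 16
dim = 16^8
= 256 (after 2 factors)
= 4096 (after 3 factors)
= 65536 (after 4 factors)
= 1048576 (after 5 factors)
= 16777216 (after 6 factors)
= 268435456 (after 7 factors)
= 4294967296 (after 8 factors)
= 4294967296

4294967296


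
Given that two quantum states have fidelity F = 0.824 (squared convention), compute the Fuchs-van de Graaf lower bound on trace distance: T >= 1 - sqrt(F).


Fuchs-van de Graaf (squared-fidelity convention): 1 - sqrt(F) <= T <= sqrt(1 - F).
Lower bound: T >= 1 - sqrt(F)
sqrt(F) = sqrt(0.824) = 0.9077
T >= 1 - 0.9077
T >= 0.0923

0.0923


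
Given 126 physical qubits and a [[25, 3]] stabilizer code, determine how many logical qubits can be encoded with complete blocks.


Each code block uses 25 physical qubits for 3 logical qubit(s).
Number of complete blocks = floor(126 / 25) = 5
Logical qubits = 5 * 3
= 15

15


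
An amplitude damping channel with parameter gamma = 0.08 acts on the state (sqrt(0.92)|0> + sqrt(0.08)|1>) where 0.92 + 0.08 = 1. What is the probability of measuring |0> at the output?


For amplitude damping with parameter gamma on state sqrt(a)|0> + sqrt(b)|1>:
alpha^2 = 0.92, beta^2 = 0.08
P(|0>) = alpha^2 + gamma * beta^2
= 0.92 + 0.08 * 0.08
= 0.92 + 0.0064
= 0.9264

0.9264


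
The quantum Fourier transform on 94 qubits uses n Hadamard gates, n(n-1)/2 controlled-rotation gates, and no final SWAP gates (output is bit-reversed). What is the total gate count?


Hadamard gates: 94
Controlled rotations: n*(n-1)/2 = 94*93/2 = 4371
SWAP gates: 0 (omitted)
Total = 94 + 4371
= 4465

4465


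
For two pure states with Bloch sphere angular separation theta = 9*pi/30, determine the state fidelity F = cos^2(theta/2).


For states separated by angle theta on Bloch sphere:
F = cos^2(theta/2)
theta = 9*pi/30 = 0.9425
theta/2 = 0.4712
cos(theta/2) = 0.8910
F = 0.7939

0.7939


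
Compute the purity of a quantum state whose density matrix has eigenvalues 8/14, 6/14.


tr(rho^2) = sum of eigenvalues squared
= (8/14)^2 + (6/14)^2
= (64 + 36) / 196
= 100/196
= 0.5102

0.5102


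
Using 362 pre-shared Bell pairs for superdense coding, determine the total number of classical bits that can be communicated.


Superdense coding allows 2 classical bits per shared entangled pair.
362 pair(s) -> 2 * 362 = 724 classical bits

724


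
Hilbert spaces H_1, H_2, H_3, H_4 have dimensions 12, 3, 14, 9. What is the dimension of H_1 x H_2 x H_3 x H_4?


dim(H_1 x H_2 x H_3 x H_4) = 12 * 3 * 14 * 9
= 36 * 14 * 9
= 504 * 9
= 4536

4536


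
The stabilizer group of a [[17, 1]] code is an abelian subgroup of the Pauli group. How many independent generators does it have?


For an [[n,k]] stabilizer code:
Number of stabilizer generators = n - k
= 17 - 1
= 16

16


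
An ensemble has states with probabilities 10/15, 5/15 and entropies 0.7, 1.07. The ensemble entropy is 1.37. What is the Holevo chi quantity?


chi = S(rho) - sum_i p_i * S(rho_i)
Weighted entropy = 10/15 * 0.7 + 5/15 * 1.07
= 0.8233
chi = 1.37 - 0.8233
= 0.5467

0.5467


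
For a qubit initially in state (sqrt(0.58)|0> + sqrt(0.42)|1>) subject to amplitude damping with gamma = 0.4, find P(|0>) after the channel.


For amplitude damping with parameter gamma on state sqrt(a)|0> + sqrt(b)|1>:
alpha^2 = 0.58, beta^2 = 0.42
P(|0>) = alpha^2 + gamma * beta^2
= 0.58 + 0.4 * 0.42
= 0.58 + 0.1680
= 0.7480

0.7480


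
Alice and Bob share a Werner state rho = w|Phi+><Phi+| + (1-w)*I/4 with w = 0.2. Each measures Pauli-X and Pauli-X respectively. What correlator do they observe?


|Phi+> = (|00> + |11>)/sqrt(2)
For the pure Bell state, <X_A X_B> = +1 (Bell-state Pauli correlator).
The maximally-mixed part I/4 has tr(I/4 * P tensor P) = 0 for any traceless Pauli P.
So <X_A X_B>_rho = w * (+1) + (1 - w) * 0
= 0.2 * (+1)
= 0.2000

0.2000


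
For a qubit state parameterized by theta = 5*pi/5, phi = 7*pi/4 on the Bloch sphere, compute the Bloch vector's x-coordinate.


theta = 3.1416, phi = 5.4978
r_x = sin(theta)*cos(phi) = 0.0000 * 0.7071
r_x = 0.0000

0.0000


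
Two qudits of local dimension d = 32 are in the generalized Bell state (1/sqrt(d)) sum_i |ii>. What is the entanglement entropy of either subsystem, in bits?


For a maximally entangled state in d x d:
S = log2(d) = log2(32)
= 5.0000

5.0000


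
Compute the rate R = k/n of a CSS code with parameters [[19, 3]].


Code rate R = k/n
= 3/19
= 0.1579

0.1579


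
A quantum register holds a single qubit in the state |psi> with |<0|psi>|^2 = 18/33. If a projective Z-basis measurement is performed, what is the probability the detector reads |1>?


|alpha|^2 = 18/33 = 0.5455
|beta|^2 = 1 - 18/33 = 15/33 = 0.4545
P(|1>) = |beta|^2 = 0.4545

0.4545


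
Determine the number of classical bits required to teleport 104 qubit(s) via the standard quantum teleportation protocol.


Quantum teleportation requires 2 classical bits per qubit teleported.
104 qubit(s) -> 2 * 104 = 208 classical bits

208


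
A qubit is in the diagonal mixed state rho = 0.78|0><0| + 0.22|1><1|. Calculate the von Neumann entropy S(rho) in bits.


S = -p*log2(p) - (1-p)*log2(1-p)
p = 0.7800, 1-p = 0.2200
= -0.7800 * log2(0.7800) - 0.2200 * log2(0.2200)
= -(-0.2796) - (-0.4806)
= 0.7602

0.7602


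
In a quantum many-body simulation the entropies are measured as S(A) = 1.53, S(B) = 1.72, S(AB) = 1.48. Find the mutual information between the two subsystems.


I(A:B) = S(A) + S(B) - S(AB)
= 1.53 + 1.72 - 1.48
= 1.7700

1.7700


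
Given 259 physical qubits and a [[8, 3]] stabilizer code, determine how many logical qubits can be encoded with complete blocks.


Each code block uses 8 physical qubits for 3 logical qubit(s).
Number of complete blocks = floor(259 / 8) = 32
Logical qubits = 32 * 3
= 96

96


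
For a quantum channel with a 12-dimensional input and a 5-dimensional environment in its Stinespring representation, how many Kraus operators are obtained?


Tracing out the environment in an orthonormal basis {|i>_E} gives Kraus operators K_i = <i|_E U |0>_E.
Number of Kraus operators = dim(H_env) = d_env
= 5

5


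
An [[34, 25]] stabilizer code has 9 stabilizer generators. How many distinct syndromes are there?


Each stabilizer generator gives a binary (+1 or -1) measurement outcome.
With 9 independent generators:
Total syndromes = 2^9
= 512

512


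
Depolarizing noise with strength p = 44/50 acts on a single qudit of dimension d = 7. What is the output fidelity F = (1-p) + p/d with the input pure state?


F = (1-p) + p/d
= (1 - 0.8800) + 0.8800/7
= 0.1200 + 0.1257
= 0.2457

0.2457
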